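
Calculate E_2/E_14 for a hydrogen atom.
49.0000

Using E_n = -13.6057 Z² / n² eV with Z = 1:

E_2 = -13.6057 / 2² = -13.6057 / 4 = -3.4014250000 eV
E_14 = -13.6057 / 14² = -13.6057 / 196 = -0.0694168367 eV

The ratio is:
E_2/E_14 = (-3.4014250000) / (-0.0694168367)
E_2/E_14 = (-13.6057/4) / (-13.6057/196)
E_2/E_14 = 196/4
E_2/E_14 = 49.0000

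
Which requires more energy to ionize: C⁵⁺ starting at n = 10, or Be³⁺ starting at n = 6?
Be³⁺ at n = 6 (E = -6.05 eV)

Using E_n = -13.6057 Z² / n² eV:

C⁵⁺ (Z = 6) at n = 10:
E = -13.6057 × 6² / 10² = -13.6057 × 36 / 100 = -4.89805 eV

Be³⁺ (Z = 4) at n = 6:
E = -13.6057 × 4² / 6² = -13.6057 × 16 / 36 = -6.04698 eV

Since -6.04698 eV < -4.89805 eV,
Be³⁺ at n = 6 is more tightly bound (requires more energy to ionize).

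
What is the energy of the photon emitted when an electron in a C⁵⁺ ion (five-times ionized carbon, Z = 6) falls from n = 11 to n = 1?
485.757223 eV

The energy levels are E_n = -13.6057 Z² eV / n².

Energy at n = 11: E_11 = -13.6057 × 6² / 11² = -4.047976860 eV
Energy at n = 1: E_1 = -13.6057 × 6² / 1² = -489.805200000 eV

For emission (electron falling to lower state), the photon energy is:
E_photon = E_11 - E_1 = |-4.047976860 - (-489.805200000)|
E_photon = 485.757223 eV

This energy is carried away by the emitted photon.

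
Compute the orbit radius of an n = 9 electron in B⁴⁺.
0.8573 nm (or 8.5727 Å)

The Bohr radius formula is:
r_n = n² a₀ / Z

where a₀ = 0.0529177 nm is the Bohr radius.

For B⁴⁺ (Z = 5) at n = 9:
r_9 = 9² × 0.0529177 nm / 5
r_9 = 81 × 0.0529177 nm / 5
r_9 = 4.28633 nm / 5
r_9 = 0.8573 nm

The electron orbits at approximately 0.8573 nm from the nucleus.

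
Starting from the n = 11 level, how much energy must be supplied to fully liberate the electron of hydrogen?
0.11244 eV

The ionization energy is the energy needed to remove the electron completely (n → ∞).

For hydrogen, E_n = -13.6057 eV / n².

At n = 11: E_11 = -13.6057 / 11² = -0.11244380 eV
At n = ∞: E_∞ = 0 eV

Ionization energy = E_∞ - E_11 = 0 - (-0.11244380) = 0.11244380 eV
Ionization energy ≈ 0.11244 eV

This is also called the binding energy of the electron in state n = 11.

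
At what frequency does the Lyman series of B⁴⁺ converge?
8.225e+16 Hz

The series limit corresponds to the transition from n = ∞ to n = 1.
This is the highest energy (shortest wavelength) transition in the Lyman series.

E_∞ = 0 eV
E_1 = -13.6057 × 5² / 1² = -340.1425000 eV

Energy at series limit:
ΔE = E_∞ - E_1 = 0 - (-340.1425000) = 340.1425000 eV
E = 340.1425000 eV × (1.602177 × 10⁻¹⁹ J/eV) = 5.44968e-17 J
f = E/h = 5.44968e-17 J / (6.62607 × 10⁻³⁴ J·s) = 8.225e+16 Hz

This energy equals the ionization energy from the n = 1 state of B⁴⁺.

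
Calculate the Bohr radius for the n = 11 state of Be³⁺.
1.60076 nm (or 16.00761 Å)

The Bohr radius formula is:
r_n = n² a₀ / Z

where a₀ = 0.05291772 nm is the Bohr radius.

For Be³⁺ (Z = 4) at n = 11:
r_11 = 11² × 0.05291772 nm / 4
r_11 = 121 × 0.05291772 nm / 4
r_11 = 6.403044 nm / 4
r_11 = 1.60076 nm

The electron orbits at approximately 1.60076 nm from the nucleus.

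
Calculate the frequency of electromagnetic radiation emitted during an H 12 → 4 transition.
1.83e+14 Hz

First, find the transition energy:
E_12 = -13.6057 / 12² = -0.09448403 eV
E_4 = -13.6057 / 4² = -0.85035625 eV
|ΔE| = |E_4 - E_12| = 0.75587222 eV

Convert to Joules: E = 0.75587222 eV × (1.602177 × 10⁻¹⁹ J/eV) = 1.2110e-19 J

Using E = hf:
f = E/h = 1.2110e-19 J / (6.62607 × 10⁻³⁴ J·s)
f = 1.83e+14 Hz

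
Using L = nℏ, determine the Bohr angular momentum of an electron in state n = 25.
2.63643e-33 J·s (or 25ℏ)

In the Bohr model, angular momentum is quantized:
L = nℏ

where ℏ = h/(2π) = 1.0545718e-34 J·s

For n = 25:
L = 25 × 1.0545718e-34 J·s
L = 2.63643e-33 J·s

This can also be written as L = 25ℏ.
The angular momentum is an integer multiple of the reduced Planck constant.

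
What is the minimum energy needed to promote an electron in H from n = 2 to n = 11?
3.289 eV

The energy levels of a hydrogen-like atom are E_n = -13.6057 eV / n².

Energy at n = 2: E_2 = -13.6057 / 2² = -3.401425 eV
Energy at n = 11: E_11 = -13.6057 / 11² = -0.112444 eV

The excitation energy is the difference:
ΔE = E_11 - E_2
ΔE = -0.112444 - (-3.401425)
ΔE = 3.289 eV

Since this is positive, energy must be absorbed (photon absorption).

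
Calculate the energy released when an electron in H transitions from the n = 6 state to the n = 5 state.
0.17 eV

The energy levels are E_n = -13.6057 eV / n².

Energy at n = 6: E_6 = -13.6057 / 6² = -0.37794 eV
Energy at n = 5: E_5 = -13.6057 / 5² = -0.54423 eV

For emission (electron falling to lower state), the photon energy is:
E_photon = E_6 - E_5 = |-0.37794 - (-0.54423)|
E_photon = 0.17 eV

This energy is carried away by the emitted photon.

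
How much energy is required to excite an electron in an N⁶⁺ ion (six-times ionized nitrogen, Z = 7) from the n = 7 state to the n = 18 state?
11.548048 eV

The energy levels of a hydrogen-like atom are E_n = -13.6057 Z² eV / n².

Energy at n = 7: E_7 = -13.6057 × 7² / 7² = -13.605700000 eV
Energy at n = 18: E_18 = -13.6057 × 7² / 18² = -2.057652160 eV

The excitation energy is the difference:
ΔE = E_18 - E_7
ΔE = -2.057652160 - (-13.605700000)
ΔE = 11.548048 eV

Since this is positive, energy must be absorbed (photon absorption).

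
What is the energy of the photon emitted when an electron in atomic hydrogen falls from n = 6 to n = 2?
3.023 eV

The energy levels are E_n = -13.6057 eV / n².

Energy at n = 6: E_6 = -13.6057 / 6² = -0.377936 eV
Energy at n = 2: E_2 = -13.6057 / 2² = -3.401425 eV

For emission (electron falling to lower state), the photon energy is:
E_photon = E_6 - E_2 = |-0.377936 - (-3.401425)|
E_photon = 3.023 eV

This energy is carried away by the emitted photon.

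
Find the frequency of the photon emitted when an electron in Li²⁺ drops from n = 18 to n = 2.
7.31077e+15 Hz

First, find the transition energy:
E_18 = -13.6057 × 3² / 18² = -0.37793611 eV
E_2 = -13.6057 × 3² / 2² = -30.61282500 eV
|ΔE| = |E_2 - E_18| = 30.23488889 eV

Convert to Joules: E = 30.23488889 eV × (1.602177 × 10⁻¹⁹ J/eV) = 4.8441644e-18 J

Using E = hf:
f = E/h = 4.8441644e-18 J / (6.62607 × 10⁻³⁴ J·s)
f = 7.31077e+15 Hz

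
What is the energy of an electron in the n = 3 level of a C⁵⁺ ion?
-54.422800 eV

For hydrogen-like ions, the energy levels scale with Z²:
E_n = -13.6057 Z² / n² eV

For C⁵⁺ (Z = 6) at n = 3:
E_3 = -13.6057 × 6² / 3²
E_3 = -13.6057 × 36 / 9
E_3 = -489.8052 / 9
E_3 = -54.422800 eV

The energy is 36 times more negative than hydrogen at the same n due to the stronger nuclear charge.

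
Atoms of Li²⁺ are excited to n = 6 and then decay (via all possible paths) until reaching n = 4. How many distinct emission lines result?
3

The electron can occupy levels n = 4, 5, ..., 6 during de-excitation — that is m = 6 - 4 + 1 = 3 distinct levels.

The number of distinct spectral lines equals the number of ways to choose 2 of these m levels (each pair gives one possible emission transition):

Number of lines = m(m-1)/2 = 3×2/2 = 3

These correspond to all possible transitions between the 3 levels:
6 → 5, 6 → 4, 5 → 4

Each transition produces a photon with a unique energy (and thus wavelength). This count does not depend on Z.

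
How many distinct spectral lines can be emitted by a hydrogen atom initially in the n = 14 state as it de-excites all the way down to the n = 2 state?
78

The electron can occupy levels n = 2, 3, ..., 14 during de-excitation — that is m = 14 - 2 + 1 = 13 distinct levels.

The number of distinct spectral lines equals the number of ways to choose 2 of these m levels (each pair gives one possible emission transition):

Number of lines = m(m-1)/2 = 13×12/2 = 78

These correspond to all possible transitions between the 13 levels:
14 → 13, 14 → 12, 14 → 11, 14 → 10, 14 → 9, 14 → 8, 14 → 7, 14 → 6...

Each transition produces a photon with a unique energy (and thus wavelength). This count does not depend on Z.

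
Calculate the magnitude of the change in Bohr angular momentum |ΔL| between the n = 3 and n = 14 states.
1.1600e-33 J·s (or 11ℏ)

In the Bohr model, L_n = nℏ where ℏ = 1.054572e-34 J·s.

L_14 = 14ℏ = 1.476401e-33 J·s
L_3 = 3ℏ = 3.163716e-34 J·s

ΔL = L_14 - L_3 = (14 - 3)ℏ = 11ℏ
ΔL = 11 × 1.054572e-34 J·s = 1.1600e-33 J·s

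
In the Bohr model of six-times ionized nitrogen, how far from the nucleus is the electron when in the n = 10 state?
0.7560 nm (or 7.5597 Å)

The Bohr radius formula is:
r_n = n² a₀ / Z

where a₀ = 0.0529177 nm is the Bohr radius.

For N⁶⁺ (Z = 7) at n = 10:
r_10 = 10² × 0.0529177 nm / 7
r_10 = 100 × 0.0529177 nm / 7
r_10 = 5.29177 nm / 7
r_10 = 0.7560 nm

The electron orbits at approximately 0.7560 nm from the nucleus.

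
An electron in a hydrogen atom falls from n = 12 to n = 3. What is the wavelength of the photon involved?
874.814526 nm

First, find the transition energy using E_n = -13.6057 / n² eV:
E_12 = -13.6057 / 12² = -0.0944840278 eV
E_3 = -13.6057 / 3² = -1.5117444444 eV

Photon energy: |ΔE| = |E_3 - E_12| = 1.4172604166 eV

Convert to wavelength using E = hc/λ with hc = 1239.84 eV·nm:
λ = hc/E = 1239.84 eV·nm / 1.4172604166 eV
λ = 874.814526 nm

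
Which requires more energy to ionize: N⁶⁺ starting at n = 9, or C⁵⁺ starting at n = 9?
N⁶⁺ at n = 9 (E = -8.23061 eV)

Using E_n = -13.6057 Z² / n² eV:

N⁶⁺ (Z = 7) at n = 9:
E = -13.6057 × 7² / 9² = -13.6057 × 49 / 81 = -8.23060864 eV

C⁵⁺ (Z = 6) at n = 9:
E = -13.6057 × 6² / 9² = -13.6057 × 36 / 81 = -6.04697778 eV

Since -8.23060864 eV < -6.04697778 eV,
N⁶⁺ at n = 9 is more tightly bound (requires more energy to ionize).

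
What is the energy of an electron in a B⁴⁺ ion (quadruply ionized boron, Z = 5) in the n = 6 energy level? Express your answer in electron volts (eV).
-9.448 eV

The energy levels of a hydrogen-like atom are given by:
E_n = -13.6057 Z² / n² eV  (with Z = 5 for B⁴⁺)

For n = 6:
E_6 = -13.6057 × 5² / 6²
E_6 = -13.6057 × 25 / 36
E_6 = -9.448 eV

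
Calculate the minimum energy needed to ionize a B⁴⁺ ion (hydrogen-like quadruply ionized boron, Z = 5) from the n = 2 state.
85.04 eV

The ionization energy is the energy needed to remove the electron completely (n → ∞).

For a hydrogen-like ion with Z = 5, E_n = -13.6057 Z² / n² eV.

At n = 2: E_2 = -13.6057 × 5² / 2² = -85.03563 eV
At n = ∞: E_∞ = 0 eV

Ionization energy = E_∞ - E_2 = 0 - (-85.03563) = 85.03563 eV
Ionization energy ≈ 85.04 eV

This is also called the binding energy of the electron in state n = 2.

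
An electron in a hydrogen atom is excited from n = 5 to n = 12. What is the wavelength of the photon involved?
2756.76847 nm

First, find the transition energy using E_n = -13.6057 / n² eV:
E_5 = -13.6057 / 5² = -0.54422800000 eV
E_12 = -13.6057 / 12² = -0.09448402778 eV

Photon energy: |ΔE| = |E_12 - E_5| = 0.44974397222 eV

Convert to wavelength using E = hc/λ with hc = 1239.84 eV·nm:
λ = hc/E = 1239.84 eV·nm / 0.44974397222 eV
λ = 2756.76847 nm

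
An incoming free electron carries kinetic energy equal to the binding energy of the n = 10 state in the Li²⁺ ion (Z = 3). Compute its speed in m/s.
6.5631e+05 m/s (or 0.22% of c)

The binding energy at n = 10 for Li²⁺ is:
E_10 = -13.6057 × 3²/10² = -1.2245130 eV
|E_10| = 1.2245130 eV

Convert to Joules:
KE = 1.2245130 eV × (1.602177 × 10⁻¹⁹ J/eV) = 1.961887e-19 J

Using KE = ½mv²:
v = √(2·KE/m_e)
v = √(2 × 1.961887e-19 J / 9.10938 × 10⁻³¹ kg)
v = 6.5631e+05 m/s

This is approximately 0.22% the speed of light.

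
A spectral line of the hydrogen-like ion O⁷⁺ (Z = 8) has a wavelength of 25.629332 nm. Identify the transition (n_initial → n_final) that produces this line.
n = 12 → n = 4

First, find the photon energy from the wavelength (hc = 1239.84 eV·nm):
E = hc/λ = 1239.84 eV·nm / 25.629332 nm = 48.375822 eV

The energy levels of O⁷⁺ satisfy E_n = -13.6057 × 8² / n² eV, so an emission n_i → n_f releases
ΔE = 13.6057 × 8² × (1/n_f² − 1/n_i²) eV.

Setting ΔE equal to the photon energy:
1/n_f² − 1/n_i² = 48.375822 / (13.6057 × 8²) = 0.055555555

Since 1/n_i² must be positive, we need 1/n_f² > 0.055555555, i.e. n_f ≤ 4. For each allowed n_f, solve n_i = (1/n_f² − 0.055555555)^(−1/2) and check whether it is a whole number:
  n_f = 1: 1/n_i² = 1.000000000 − 0.055555555 = 0.944444445 → n_i = 1.029  (not an integer) ✗
  n_f = 2: 1/n_i² = 0.250000000 − 0.055555555 = 0.194444445 → n_i = 2.268  (not an integer) ✗
  n_f = 3: 1/n_i² = 0.111111111 − 0.055555555 = 0.055555556 → n_i = 4.243  (not an integer) ✗
  n_f = 4: 1/n_i² = 0.062500000 − 0.055555555 = 0.006944445 → n_i = 12.000  → integer, n_i = 12 ✓

Only n_f = 4 gives an integer upper level, n_i = 12.

The transition is from n = 12 to n = 4 (emission).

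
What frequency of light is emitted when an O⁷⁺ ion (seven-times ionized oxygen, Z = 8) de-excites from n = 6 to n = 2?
4.67889e+16 Hz

First, find the transition energy:
E_6 = -13.6057 × 8² / 6² = -24.187911 eV
E_2 = -13.6057 × 8² / 2² = -217.691200 eV
|ΔE| = |E_2 - E_6| = 193.503289 eV

Convert to Joules: E = 193.503289 eV × (1.602177 × 10⁻¹⁹ J/eV) = 3.1002652e-17 J

Using E = hf:
f = E/h = 3.1002652e-17 J / (6.62607 × 10⁻³⁴ J·s)
f = 4.67889e+16 Hz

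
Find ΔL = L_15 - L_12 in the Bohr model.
3.1637e-34 J·s (or 3ℏ)

In the Bohr model, L_n = nℏ where ℏ = 1.054572e-34 J·s.

L_15 = 15ℏ = 1.581858e-33 J·s
L_12 = 12ℏ = 1.265486e-33 J·s

ΔL = L_15 - L_12 = (15 - 12)ℏ = 3ℏ
ΔL = 3 × 1.054572e-34 J·s = 3.1637e-34 J·s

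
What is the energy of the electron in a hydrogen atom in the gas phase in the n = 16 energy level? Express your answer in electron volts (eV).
-0.05 eV

The energy levels of a hydrogen-like atom are given by:
E_n = -13.6057 eV / n²

For n = 16:
E_16 = -13.6057 eV / 16²
E_16 = -13.6057 eV / 256
E_16 = -0.05 eV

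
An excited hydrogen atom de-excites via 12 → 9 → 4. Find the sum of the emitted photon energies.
0.7559 eV

The energy levels of hydrogen are E_n = -13.6057 / n² eV.

First transition (12 → 9):
ΔE₁ = |E_9 - E_12|
ΔE₁ = |-0.1679716049 - (-0.0944840278)| = 0.0734876 eV

Second transition (9 → 4):
ΔE₂ = |E_4 - E_9|
ΔE₂ = |-0.8503562500 - (-0.1679716049)| = 0.6823846 eV

Total energy released:
E_total = ΔE₁ + ΔE₂ = 0.0734876 + 0.6823846 = 0.7559 eV

Note: This equals the direct transition 12 → 4: 0.7559 eV ✓
Energy is conserved regardless of the path taken.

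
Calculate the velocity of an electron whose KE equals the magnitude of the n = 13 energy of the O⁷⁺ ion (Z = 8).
1.3463e+06 m/s (or 0.44907% of c)

The binding energy at n = 13 for O⁷⁺ is:
E_13 = -13.6057 × 8²/13² = -5.1524544 eV
|E_13| = 5.1524544 eV

Convert to Joules:
KE = 5.1524544 eV × (1.602177 × 10⁻¹⁹ J/eV) = 8.255144e-19 J

Using KE = ½mv²:
v = √(2·KE/m_e)
v = √(2 × 8.255144e-19 J / 9.10938 × 10⁻³¹ kg)
v = 1.3463e+06 m/s

This is approximately 0.44907% the speed of light.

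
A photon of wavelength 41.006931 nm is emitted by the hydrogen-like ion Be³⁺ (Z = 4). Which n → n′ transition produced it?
n = 3 → n = 2

First, find the photon energy from the wavelength (hc = 1239.84 eV·nm):
E = hc/λ = 1239.84 eV·nm / 41.006931 nm = 30.234889 eV

The energy levels of Be³⁺ satisfy E_n = -13.6057 × 4² / n² eV, so an emission n_i → n_f releases
ΔE = 13.6057 × 4² × (1/n_f² − 1/n_i²) eV.

Setting ΔE equal to the photon energy:
1/n_f² − 1/n_i² = 30.234889 / (13.6057 × 4²) = 0.13888889

Since 1/n_i² must be positive, we need 1/n_f² > 0.13888889, i.e. n_f ≤ 2. For each allowed n_f, solve n_i = (1/n_f² − 0.13888889)^(−1/2) and check whether it is a whole number:
  n_f = 1: 1/n_i² = 1.00000000 − 0.13888889 = 0.86111111 → n_i = 1.078  (not an integer) ✗
  n_f = 2: 1/n_i² = 0.25000000 − 0.13888889 = 0.11111111 → n_i = 3.000  → integer, n_i = 3 ✓

Only n_f = 2 gives an integer upper level, n_i = 3.

The transition is from n = 3 to n = 2 (emission).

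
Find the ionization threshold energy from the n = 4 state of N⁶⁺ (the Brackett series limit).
41.6675 eV

The series limit corresponds to the transition from n = ∞ to n = 4.
This is the highest energy (shortest wavelength) transition in the Brackett series.

E_∞ = 0 eV
E_4 = -13.6057 × 7² / 4² = -41.6675 eV

Energy at series limit:
ΔE = E_∞ - E_4 = 0 - (-41.6675) = 41.6675 eV

This energy equals the ionization energy from the n = 4 state of N⁶⁺.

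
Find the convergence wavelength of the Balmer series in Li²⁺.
40.50 nm

The series limit corresponds to the transition from n = ∞ to n = 2.
This is the highest energy (shortest wavelength) transition in the Balmer series.

E_∞ = 0 eV
E_2 = -13.6057 × 3² / 2² = -30.6128 eV

Energy at series limit:
ΔE = E_∞ - E_2 = 0 - (-30.6128) = 30.6128 eV
λ = hc/E = 1239.84 eV·nm / 30.6128 eV = 40.50 nm

This energy equals the ionization energy from the n = 2 state of Li²⁺.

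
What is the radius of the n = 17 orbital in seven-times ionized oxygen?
1.9117 nm (or 19.1165 Å)

The Bohr radius formula is:
r_n = n² a₀ / Z

where a₀ = 0.0529177 nm is the Bohr radius.

For O⁷⁺ (Z = 8) at n = 17:
r_17 = 17² × 0.0529177 nm / 8
r_17 = 289 × 0.0529177 nm / 8
r_17 = 15.29322 nm / 8
r_17 = 1.9117 nm

The electron orbits at approximately 1.9117 nm from the nucleus.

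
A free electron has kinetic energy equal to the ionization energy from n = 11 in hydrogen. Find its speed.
1.99e+05 m/s (or 0.066339% of c)

The binding energy at n = 11 for hydrogen is:
E_11 = -13.6057/11² = -0.11244380 eV
|E_11| = 0.11244380 eV

Convert to Joules:
KE = 0.11244380 eV × (1.602177 × 10⁻¹⁹ J/eV) = 1.8015e-20 J

Using KE = ½mv²:
v = √(2·KE/m_e)
v = √(2 × 1.8015e-20 J / 9.10938 × 10⁻³¹ kg)
v = 1.99e+05 m/s

This is approximately 0.066339% the speed of light.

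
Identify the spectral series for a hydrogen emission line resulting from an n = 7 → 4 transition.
Brackett series

The spectral series in hydrogen are named based on the final (lower) energy level:
- Lyman series: n_final = 1 (ultraviolet)
- Balmer series: n_final = 2 (visible/near-UV)
- Paschen series: n_final = 3 (infrared)
- Brackett series: n_final = 4 (infrared)
- Pfund series: n_final = 5 (far infrared)

Since this transition ends at n = 4, it belongs to the Brackett series.

For reference, this 7 → 4 line has photon energy
ΔE = 13.6057 eV × (1/4² - 1/7²) = 0.57268890306 eV,
corresponding to wavelength λ = hc/ΔE = 1239.84 eV·nm / 0.57268890306 eV = 2164.94504 nm in the infrared region.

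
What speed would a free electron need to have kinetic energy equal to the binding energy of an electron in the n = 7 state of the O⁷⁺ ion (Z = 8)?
2.500e+06 m/s (or 0.833983% of c)

The binding energy at n = 7 for O⁷⁺ is:
E_7 = -13.6057 × 8²/7² = -17.77071020 eV
|E_7| = 17.77071020 eV

Convert to Joules:
KE = 17.77071020 eV × (1.602177 × 10⁻¹⁹ J/eV) = 2.84718e-18 J

Using KE = ½mv²:
v = √(2·KE/m_e)
v = √(2 × 2.84718e-18 J / 9.10938 × 10⁻³¹ kg)
v = 2.500e+06 m/s

This is approximately 0.833983% the speed of light.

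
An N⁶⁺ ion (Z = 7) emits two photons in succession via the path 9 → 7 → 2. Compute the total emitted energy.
158.43922 eV

The energy levels of N⁶⁺ are E_n = -13.6057 × 7² / n² eV.

First transition (9 → 7):
ΔE₁ = |E_7 - E_9|
ΔE₁ = |-13.60570000000 - (-8.23060864198)| = 5.37509136 eV

Second transition (7 → 2):
ΔE₂ = |E_2 - E_7|
ΔE₂ = |-166.66982500000 - (-13.60570000000)| = 153.06412500 eV

Total energy released:
E_total = ΔE₁ + ΔE₂ = 5.37509136 + 153.06412500 = 158.43922 eV

Note: This equals the direct transition 9 → 2: 158.43922 eV ✓
Energy is conserved regardless of the path taken.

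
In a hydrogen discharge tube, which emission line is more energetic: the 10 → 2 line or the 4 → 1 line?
4 → 1

Calculate the energy for each transition:

Transition 10 → 2:
ΔE₁ = |E_2 - E_10| = |-13.6057/2² - (-13.6057/10²)|
ΔE₁ = |-3.4014250000 - (-0.1360570000)| = 3.2653680 eV

Transition 4 → 1:
ΔE₂ = |E_1 - E_4| = |-13.6057/1² - (-13.6057/4²)|
ΔE₂ = |-13.6057000000 - (-0.8503562500)| = 12.7553438 eV

Since 12.7553438 eV > 3.2653680 eV, the transition 4 → 1 emits the more energetic photon.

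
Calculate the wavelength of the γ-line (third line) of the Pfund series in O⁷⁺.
58.41443 nm

The lines of a series are numbered from the longest wavelength (smallest ΔE) outward; the third line is the transition from n = n_f + 3 to n_f.
The Pfund series has all transitions ending at n_f = 5.

For O⁷⁺ (Z = 8), the third line (γ-line) is the jump from n = 8 to n = 5:
E_8 = -13.6057 × 8² / 8² = -13.6057000 eV
E_5 = -13.6057 × 8² / 5² = -34.8305920 eV
ΔE = E_8 - E_5 = 21.2248920 eV

λ = hc/E = 1239.84 eV·nm / 21.2248920 eV
λ = 58.41443 nm

This is the γ-line of the Pfund series in O⁷⁺.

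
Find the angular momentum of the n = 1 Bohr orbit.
1.055e-34 J·s (or 1ℏ)

In the Bohr model, angular momentum is quantized:
L = nℏ

where ℏ = h/(2π) = 1.05457e-34 J·s

For n = 1:
L = 1 × 1.05457e-34 J·s
L = 1.055e-34 J·s

This can also be written as L = 1ℏ.
The angular momentum is an integer multiple of the reduced Planck constant.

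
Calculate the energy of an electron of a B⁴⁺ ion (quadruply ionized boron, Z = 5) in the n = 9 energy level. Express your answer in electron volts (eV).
-4.19929 eV

The energy levels of a hydrogen-like atom are given by:
E_n = -13.6057 Z² / n² eV  (with Z = 5 for B⁴⁺)

For n = 9:
E_9 = -13.6057 × 5² / 9²
E_9 = -13.6057 × 25 / 81
E_9 = -4.19929 eV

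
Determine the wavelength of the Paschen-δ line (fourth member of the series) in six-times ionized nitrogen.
20.503465 nm

The lines of a series are numbered from the longest wavelength (smallest ΔE) outward; the fourth line is the transition from n = n_f + 4 to n_f.
The Paschen series has all transitions ending at n_f = 3.

For N⁶⁺ (Z = 7), the fourth line (δ-line) is the jump from n = 7 to n = 3:
E_7 = -13.6057 × 7² / 7² = -13.60570000 eV
E_3 = -13.6057 × 7² / 3² = -74.07547778 eV
ΔE = E_7 - E_3 = 60.46977778 eV

λ = hc/E = 1239.84 eV·nm / 60.46977778 eV
λ = 20.503465 nm

This is the δ-line of the Paschen series in N⁶⁺.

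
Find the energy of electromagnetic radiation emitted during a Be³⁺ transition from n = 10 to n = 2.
52.24589 eV

The energy levels are E_n = -13.6057 Z² eV / n².

Energy at n = 10: E_10 = -13.6057 × 4² / 10² = -2.17691200 eV
Energy at n = 2: E_2 = -13.6057 × 4² / 2² = -54.42280000 eV

For emission (electron falling to lower state), the photon energy is:
E_photon = E_10 - E_2 = |-2.17691200 - (-54.42280000)|
E_photon = 52.24589 eV

This energy is carried away by the emitted photon.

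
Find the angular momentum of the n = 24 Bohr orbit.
2.53e-33 J·s (or 24ℏ)

In the Bohr model, angular momentum is quantized:
L = nℏ

where ℏ = h/(2π) = 1.0546e-34 J·s

For n = 24:
L = 24 × 1.0546e-34 J·s
L = 2.53e-33 J·s

This can also be written as L = 24ℏ.
The angular momentum is an integer multiple of the reduced Planck constant.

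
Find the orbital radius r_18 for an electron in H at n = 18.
17.1453 nm (or 171.4533 Å)

The Bohr radius formula is:
r_n = n² a₀ / Z

where a₀ = 0.0529177 nm is the Bohr radius.

For H (Z = 1) at n = 18:
r_18 = 18² × 0.0529177 nm / 1
r_18 = 324 × 0.0529177 nm / 1
r_18 = 17.14533 nm / 1
r_18 = 17.1453 nm

The electron orbits at approximately 17.1453 nm from the nucleus.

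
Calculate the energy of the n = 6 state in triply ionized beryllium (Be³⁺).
-6.0470 eV

For hydrogen-like ions, the energy levels scale with Z²:
E_n = -13.6057 Z² / n² eV

For Be³⁺ (Z = 4) at n = 6:
E_6 = -13.6057 × 4² / 6²
E_6 = -13.6057 × 16 / 36
E_6 = -217.6912 / 36
E_6 = -6.0470 eV

The energy is 16 times more negative than hydrogen at the same n due to the stronger nuclear charge.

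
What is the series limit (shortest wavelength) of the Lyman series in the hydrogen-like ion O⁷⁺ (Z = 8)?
1.4239 nm

The series limit corresponds to the transition from n = ∞ to n = 1.
This is the highest energy (shortest wavelength) transition in the Lyman series.

E_∞ = 0 eV
E_1 = -13.6057 × 8² / 1² = -870.764800 eV

Energy at series limit:
ΔE = E_∞ - E_1 = 0 - (-870.764800) = 870.764800 eV
λ = hc/E = 1239.84 eV·nm / 870.764800 eV = 1.4239 nm

This energy equals the ionization energy from the n = 1 state of O⁷⁺.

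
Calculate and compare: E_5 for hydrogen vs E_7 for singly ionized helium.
He⁺ at n = 7 (E = -1.11067 eV)

Using E_n = -13.6057 Z² / n² eV:

H (Z = 1) at n = 5:
E = -13.6057 × 1² / 5² = -13.6057 × 1 / 25 = -0.54422800 eV

He⁺ (Z = 2) at n = 7:
E = -13.6057 × 2² / 7² = -13.6057 × 4 / 49 = -1.11066939 eV

Since -1.11066939 eV < -0.54422800 eV,
He⁺ at n = 7 is more tightly bound (requires more energy to ionize).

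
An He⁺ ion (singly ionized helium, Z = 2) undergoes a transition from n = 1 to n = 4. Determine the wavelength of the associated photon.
24.300404 nm

First, find the transition energy using E_n = -13.6057 Z² / n² eV:
E_1 = -13.6057 × 2² / 1² = -54.42280000 eV
E_4 = -13.6057 × 2² / 4² = -3.40142500 eV

Photon energy: |ΔE| = |E_4 - E_1| = 51.02137500 eV

Convert to wavelength using E = hc/λ with hc = 1239.84 eV·nm:
λ = hc/E = 1239.84 eV·nm / 51.02137500 eV
λ = 24.300404 nm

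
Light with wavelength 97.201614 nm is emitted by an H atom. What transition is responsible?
n = 4 → n = 1

First, find the photon energy from the wavelength (hc = 1239.84 eV·nm):
E = hc/λ = 1239.84 eV·nm / 97.201614 nm = 12.755344 eV

The energy levels of hydrogen satisfy E_n = -13.6057 / n² eV, so an emission n_i → n_f releases
ΔE = 13.6057 × (1/n_f² − 1/n_i²) eV.

Setting ΔE equal to the photon energy:
1/n_f² − 1/n_i² = 12.755344 / 13.6057 = 0.93750002

Since 1/n_i² must be positive, we need 1/n_f² > 0.93750002, i.e. n_f ≤ 1. For each allowed n_f, solve n_i = (1/n_f² − 0.93750002)^(−1/2) and check whether it is a whole number:
  n_f = 1: 1/n_i² = 1.00000000 − 0.93750002 = 0.06249998 → n_i = 4.000  → integer, n_i = 4 ✓

Only n_f = 1 gives an integer upper level, n_i = 4.

The transition is from n = 4 to n = 1 (emission).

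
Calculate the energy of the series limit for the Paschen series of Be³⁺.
24.1879 eV

The series limit corresponds to the transition from n = ∞ to n = 3.
This is the highest energy (shortest wavelength) transition in the Paschen series.

E_∞ = 0 eV
E_3 = -13.6057 × 4² / 3² = -24.1879 eV

Energy at series limit:
ΔE = E_∞ - E_3 = 0 - (-24.1879) = 24.1879 eV

This energy equals the ionization energy from the n = 3 state of Be³⁺.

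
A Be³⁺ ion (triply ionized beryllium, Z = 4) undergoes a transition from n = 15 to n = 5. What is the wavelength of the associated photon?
160.18 nm

First, find the transition energy using E_n = -13.6057 Z² / n² eV:
E_15 = -13.6057 × 4² / 15² = -0.967516 eV
E_5 = -13.6057 × 4² / 5² = -8.707648 eV

Photon energy: |ΔE| = |E_5 - E_15| = 7.740132 eV

Convert to wavelength using E = hc/λ with hc = 1239.84 eV·nm:
λ = hc/E = 1239.84 eV·nm / 7.740132 eV
λ = 160.18 nm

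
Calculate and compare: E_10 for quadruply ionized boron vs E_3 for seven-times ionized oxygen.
O⁷⁺ at n = 3 (E = -96.75 eV)

Using E_n = -13.6057 Z² / n² eV:

B⁴⁺ (Z = 5) at n = 10:
E = -13.6057 × 5² / 10² = -13.6057 × 25 / 100 = -3.40143 eV

O⁷⁺ (Z = 8) at n = 3:
E = -13.6057 × 8² / 3² = -13.6057 × 64 / 9 = -96.75164 eV

Since -96.75164 eV < -3.40143 eV,
O⁷⁺ at n = 3 is more tightly bound (requires more energy to ionize).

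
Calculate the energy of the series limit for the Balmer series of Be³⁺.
54.42280 eV

The series limit corresponds to the transition from n = ∞ to n = 2.
This is the highest energy (shortest wavelength) transition in the Balmer series.

E_∞ = 0 eV
E_2 = -13.6057 × 4² / 2² = -54.42280 eV

Energy at series limit:
ΔE = E_∞ - E_2 = 0 - (-54.42280) = 54.42280 eV

This energy equals the ionization energy from the n = 2 state of Be³⁺.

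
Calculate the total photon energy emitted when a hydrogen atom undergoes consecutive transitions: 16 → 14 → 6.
0.325 eV

The energy levels of hydrogen are E_n = -13.6057 / n² eV.

First transition (16 → 14):
ΔE₁ = |E_14 - E_16|
ΔE₁ = |-0.069416837 - (-0.053147266)| = 0.016270 eV

Second transition (14 → 6):
ΔE₂ = |E_6 - E_14|
ΔE₂ = |-0.377936111 - (-0.069416837)| = 0.308519 eV

Total energy released:
E_total = ΔE₁ + ΔE₂ = 0.016270 + 0.308519 = 0.325 eV

Note: This equals the direct transition 16 → 6: 0.325 eV ✓
Energy is conserved regardless of the path taken.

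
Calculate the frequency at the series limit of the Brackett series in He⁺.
8.22e+14 Hz

The series limit corresponds to the transition from n = ∞ to n = 4.
This is the highest energy (shortest wavelength) transition in the Brackett series.

E_∞ = 0 eV
E_4 = -13.6057 × 2² / 4² = -3.40143 eV

Energy at series limit:
ΔE = E_∞ - E_4 = 0 - (-3.40143) = 3.40143 eV
E = 3.40143 eV × (1.602177 × 10⁻¹⁹ J/eV) = 5.4497e-19 J
f = E/h = 5.4497e-19 J / (6.62607 × 10⁻³⁴ J·s) = 8.22e+14 Hz

This energy equals the ionization energy from the n = 4 state of He⁺.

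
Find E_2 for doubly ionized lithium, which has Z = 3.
-30.612825 eV

For hydrogen-like ions, the energy levels scale with Z²:
E_n = -13.6057 Z² / n² eV

For Li²⁺ (Z = 3) at n = 2:
E_2 = -13.6057 × 3² / 2²
E_2 = -13.6057 × 9 / 4
E_2 = -122.4513 / 4
E_2 = -30.612825 eV

The energy is 9 times more negative than hydrogen at the same n due to the stronger nuclear charge.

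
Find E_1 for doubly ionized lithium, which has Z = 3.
-122.451 eV

For hydrogen-like ions, the energy levels scale with Z²:
E_n = -13.6057 Z² / n² eV

For Li²⁺ (Z = 3) at n = 1:
E_1 = -13.6057 × 3² / 1²
E_1 = -13.6057 × 9 / 1
E_1 = -122.4513 / 1
E_1 = -122.451 eV

The energy is 9 times more negative than hydrogen at the same n due to the stronger nuclear charge.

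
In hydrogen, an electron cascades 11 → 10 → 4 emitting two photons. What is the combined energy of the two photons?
0.737912 eV

The energy levels of hydrogen are E_n = -13.6057 / n² eV.

First transition (11 → 10):
ΔE₁ = |E_10 - E_11|
ΔE₁ = |-0.136057000000 - (-0.112443801653)| = 0.023613198 eV

Second transition (10 → 4):
ΔE₂ = |E_4 - E_10|
ΔE₂ = |-0.850356250000 - (-0.136057000000)| = 0.714299250 eV

Total energy released:
E_total = ΔE₁ + ΔE₂ = 0.023613198 + 0.714299250 = 0.737912 eV

Note: This equals the direct transition 11 → 4: 0.737912 eV ✓
Energy is conserved regardless of the path taken.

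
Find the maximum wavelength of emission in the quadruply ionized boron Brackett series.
162.00269 nm

The longest wavelength corresponds to the smallest energy transition in the series.
The Brackett series has all transitions ending at n_f = 4.

For B⁴⁺ (Z = 5), the first line (α-line) is the jump from n = 5 to n = 4:
E_5 = -13.6057 × 5² / 5² = -13.605700000 eV
E_4 = -13.6057 × 5² / 4² = -21.258906250 eV
ΔE = E_5 - E_4 = 7.653206250 eV

λ = hc/E = 1239.84 eV·nm / 7.653206250 eV
λ = 162.00269 nm

This is the α-line of the Brackett series in B⁴⁺.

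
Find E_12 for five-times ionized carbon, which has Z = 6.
-3.40143 eV

For hydrogen-like ions, the energy levels scale with Z²:
E_n = -13.6057 Z² / n² eV

For C⁵⁺ (Z = 6) at n = 12:
E_12 = -13.6057 × 6² / 12²
E_12 = -13.6057 × 36 / 144
E_12 = -489.8052 / 144
E_12 = -3.40143 eV

The energy is 36 times more negative than hydrogen at the same n due to the stronger nuclear charge.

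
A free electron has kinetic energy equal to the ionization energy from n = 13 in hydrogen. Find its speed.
1.6828e+05 m/s (or 0.0561% of c)

The binding energy at n = 13 for hydrogen is:
E_13 = -13.6057/13² = -0.080507101 eV
|E_13| = 0.080507101 eV

Convert to Joules:
KE = 0.080507101 eV × (1.602177 × 10⁻¹⁹ J/eV) = 1.289866e-20 J

Using KE = ½mv²:
v = √(2·KE/m_e)
v = √(2 × 1.289866e-20 J / 9.10938 × 10⁻³¹ kg)
v = 1.6828e+05 m/s

This is approximately 0.0561% the speed of light.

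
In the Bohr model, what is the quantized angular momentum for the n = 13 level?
1.3709e-33 J·s (or 13ℏ)

In the Bohr model, angular momentum is quantized:
L = nℏ

where ℏ = h/(2π) = 1.054572e-34 J·s

For n = 13:
L = 13 × 1.054572e-34 J·s
L = 1.3709e-33 J·s

This can also be written as L = 13ℏ.
The angular momentum is an integer multiple of the reduced Planck constant.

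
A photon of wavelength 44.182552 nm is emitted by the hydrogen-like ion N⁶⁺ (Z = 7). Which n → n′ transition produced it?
n = 7 → n = 4

First, find the photon energy from the wavelength (hc = 1239.84 eV·nm):
E = hc/λ = 1239.84 eV·nm / 44.182552 nm = 28.061756 eV

The energy levels of N⁶⁺ satisfy E_n = -13.6057 × 7² / n² eV, so an emission n_i → n_f releases
ΔE = 13.6057 × 7² × (1/n_f² − 1/n_i²) eV.

Setting ΔE equal to the photon energy:
1/n_f² − 1/n_i² = 28.061756 / (13.6057 × 7²) = 0.042091836

Since 1/n_i² must be positive, we need 1/n_f² > 0.042091836, i.e. n_f ≤ 4. For each allowed n_f, solve n_i = (1/n_f² − 0.042091836)^(−1/2) and check whether it is a whole number:
  n_f = 1: 1/n_i² = 1.000000000 − 0.042091836 = 0.957908164 → n_i = 1.022  (not an integer) ✗
  n_f = 2: 1/n_i² = 0.250000000 − 0.042091836 = 0.207908164 → n_i = 2.193  (not an integer) ✗
  n_f = 3: 1/n_i² = 0.111111111 − 0.042091836 = 0.069019275 → n_i = 3.806  (not an integer) ✗
  n_f = 4: 1/n_i² = 0.062500000 − 0.042091836 = 0.020408164 → n_i = 7.000  → integer, n_i = 7 ✓

Only n_f = 4 gives an integer upper level, n_i = 7.

The transition is from n = 7 to n = 4 (emission).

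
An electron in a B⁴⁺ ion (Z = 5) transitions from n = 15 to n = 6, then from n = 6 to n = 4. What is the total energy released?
19.74716 eV

The energy levels of B⁴⁺ are E_n = -13.6057 × 5² / n² eV.

First transition (15 → 6):
ΔE₁ = |E_6 - E_15|
ΔE₁ = |-9.44840277778 - (-1.51174444444)| = 7.93665833 eV

Second transition (6 → 4):
ΔE₂ = |E_4 - E_6|
ΔE₂ = |-21.25890625000 - (-9.44840277778)| = 11.81050347 eV

Total energy released:
E_total = ΔE₁ + ΔE₂ = 7.93665833 + 11.81050347 = 19.74716 eV

Note: This equals the direct transition 15 → 4: 19.74716 eV ✓
Energy is conserved regardless of the path taken.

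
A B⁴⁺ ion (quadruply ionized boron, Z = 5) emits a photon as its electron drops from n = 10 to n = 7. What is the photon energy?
3.54 eV

The energy levels are E_n = -13.6057 Z² eV / n².

Energy at n = 10: E_10 = -13.6057 × 5² / 10² = -3.40143 eV
Energy at n = 7: E_7 = -13.6057 × 5² / 7² = -6.94168 eV

For emission (electron falling to lower state), the photon energy is:
E_photon = E_10 - E_7 = |-3.40143 - (-6.94168)|
E_photon = 3.54 eV

This energy is carried away by the emitted photon.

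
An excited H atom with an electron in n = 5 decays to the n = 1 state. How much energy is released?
13.06 eV

The energy levels are E_n = -13.6057 eV / n².

Energy at n = 5: E_5 = -13.6057 / 5² = -0.54423 eV
Energy at n = 1: E_1 = -13.6057 / 1² = -13.60570 eV

For emission (electron falling to lower state), the photon energy is:
E_photon = E_5 - E_1 = |-0.54423 - (-13.60570)|
E_photon = 13.06 eV

This energy is carried away by the emitted photon.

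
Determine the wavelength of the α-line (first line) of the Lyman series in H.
121.502018 nm

The longest wavelength corresponds to the smallest energy transition in the series.
The Lyman series has all transitions ending at n_f = 1.

For H, the first line (α-line) is the jump from n = 2 to n = 1:
E_2 = -13.6057 / 2² = -3.401425000 eV
E_1 = -13.6057 / 1² = -13.605700000 eV
ΔE = E_2 - E_1 = 10.204275000 eV

λ = hc/E = 1239.84 eV·nm / 10.204275000 eV
λ = 121.502018 nm

This is the α-line of the Lyman series in H.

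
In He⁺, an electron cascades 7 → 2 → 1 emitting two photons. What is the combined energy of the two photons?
53.31213 eV

The energy levels of He⁺ are E_n = -13.6057 × 2² / n² eV.

First transition (7 → 2):
ΔE₁ = |E_2 - E_7|
ΔE₁ = |-13.60570000000 - (-1.11066938776)| = 12.49503061 eV

Second transition (2 → 1):
ΔE₂ = |E_1 - E_2|
ΔE₂ = |-54.42280000000 - (-13.60570000000)| = 40.81710000 eV

Total energy released:
E_total = ΔE₁ + ΔE₂ = 12.49503061 + 40.81710000 = 53.31213 eV

Note: This equals the direct transition 7 → 1: 53.31213 eV ✓
Energy is conserved regardless of the path taken.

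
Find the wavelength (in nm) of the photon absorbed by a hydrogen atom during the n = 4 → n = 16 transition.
1555.22582 nm

First, find the transition energy using E_n = -13.6057 / n² eV:
E_4 = -13.6057 / 4² = -0.85035625000 eV
E_16 = -13.6057 / 16² = -0.05314726563 eV

Photon energy: |ΔE| = |E_16 - E_4| = 0.79720898437 eV

Convert to wavelength using E = hc/λ with hc = 1239.84 eV·nm:
λ = hc/E = 1239.84 eV·nm / 0.79720898437 eV
λ = 1555.22582 nm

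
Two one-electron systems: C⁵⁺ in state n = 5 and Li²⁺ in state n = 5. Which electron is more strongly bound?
C⁵⁺ at n = 5 (E = -19.592 eV)

Using E_n = -13.6057 Z² / n² eV:

C⁵⁺ (Z = 6) at n = 5:
E = -13.6057 × 6² / 5² = -13.6057 × 36 / 25 = -19.592208 eV

Li²⁺ (Z = 3) at n = 5:
E = -13.6057 × 3² / 5² = -13.6057 × 9 / 25 = -4.898052 eV

Since -19.592208 eV < -4.898052 eV,
C⁵⁺ at n = 5 is more tightly bound (requires more energy to ionize).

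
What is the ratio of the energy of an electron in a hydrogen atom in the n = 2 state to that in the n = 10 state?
25.00

Using E_n = -13.6057 Z² / n² eV with Z = 1:

E_2 = -13.6057 / 2² = -13.6057 / 4 = -3.40142500 eV
E_10 = -13.6057 / 10² = -13.6057 / 100 = -0.13605700 eV

The ratio is:
E_2/E_10 = (-3.40142500) / (-0.13605700)
E_2/E_10 = (-13.6057/4) / (-13.6057/100)
E_2/E_10 = 100/4
E_2/E_10 = 25.00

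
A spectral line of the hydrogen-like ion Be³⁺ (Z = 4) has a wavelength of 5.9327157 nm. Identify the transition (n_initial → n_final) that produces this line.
n = 5 → n = 1

First, find the photon energy from the wavelength (hc = 1239.84 eV·nm):
E = hc/λ = 1239.84 eV·nm / 5.9327157 nm = 208.98355 eV

The energy levels of Be³⁺ satisfy E_n = -13.6057 × 4² / n² eV, so an emission n_i → n_f releases
ΔE = 13.6057 × 4² × (1/n_f² − 1/n_i²) eV.

Setting ΔE equal to the photon energy:
1/n_f² − 1/n_i² = 208.98355 / (13.6057 × 4²) = 0.95999999

Since 1/n_i² must be positive, we need 1/n_f² > 0.95999999, i.e. n_f ≤ 1. For each allowed n_f, solve n_i = (1/n_f² − 0.95999999)^(−1/2) and check whether it is a whole number:
  n_f = 1: 1/n_i² = 1.00000000 − 0.95999999 = 0.04000001 → n_i = 5.000  → integer, n_i = 5 ✓

Only n_f = 1 gives an integer upper level, n_i = 5.

The transition is from n = 5 to n = 1 (emission).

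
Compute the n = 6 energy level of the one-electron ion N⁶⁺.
-18.51887 eV

For hydrogen-like ions, the energy levels scale with Z²:
E_n = -13.6057 Z² / n² eV

For N⁶⁺ (Z = 7) at n = 6:
E_6 = -13.6057 × 7² / 6²
E_6 = -13.6057 × 49 / 36
E_6 = -666.6793 / 36
E_6 = -18.51887 eV

The energy is 49 times more negative than hydrogen at the same n due to the stronger nuclear charge.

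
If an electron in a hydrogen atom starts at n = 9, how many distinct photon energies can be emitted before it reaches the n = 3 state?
21

The electron can occupy levels n = 3, 4, ..., 9 during de-excitation — that is m = 9 - 3 + 1 = 7 distinct levels.

The number of distinct spectral lines equals the number of ways to choose 2 of these m levels (each pair gives one possible emission transition):

Number of lines = m(m-1)/2 = 7×6/2 = 21

These correspond to all possible transitions between the 7 levels:
9 → 8, 9 → 7, 9 → 6, 9 → 5, 9 → 4, 9 → 3, 8 → 7, 8 → 6...

Each transition produces a photon with a unique energy (and thus wavelength). This count does not depend on Z.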